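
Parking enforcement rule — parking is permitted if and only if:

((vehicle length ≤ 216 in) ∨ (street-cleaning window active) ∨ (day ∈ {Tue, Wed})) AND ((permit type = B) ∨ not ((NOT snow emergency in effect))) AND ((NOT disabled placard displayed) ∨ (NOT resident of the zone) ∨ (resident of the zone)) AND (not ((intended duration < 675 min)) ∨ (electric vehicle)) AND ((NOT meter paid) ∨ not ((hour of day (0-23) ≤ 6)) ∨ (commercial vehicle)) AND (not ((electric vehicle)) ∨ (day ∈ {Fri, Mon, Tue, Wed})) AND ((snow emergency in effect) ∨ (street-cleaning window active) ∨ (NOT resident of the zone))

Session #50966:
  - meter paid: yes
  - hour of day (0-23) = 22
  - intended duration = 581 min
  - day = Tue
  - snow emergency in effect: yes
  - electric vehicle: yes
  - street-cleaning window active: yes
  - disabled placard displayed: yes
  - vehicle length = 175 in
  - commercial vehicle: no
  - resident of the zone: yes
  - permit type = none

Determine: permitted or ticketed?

Atomic conditions:
  vehicle length ≤ 216 in: 175 ≤ 216 is true
  street-cleaning window active: yes → true
  day ∈ {Tue, Wed}: Tue is in the set → true
  permit type = B: none == B is false
  NOT snow emergency in effect: yes → false
  NOT disabled placard displayed: yes → false
  NOT resident of the zone: yes → false
  resident of the zone: yes → true
  intended duration < 675 min: 581 < 675 is true
  electric vehicle: yes → true
  NOT meter paid: yes → false
  hour of day (0-23) ≤ 6: 22 ≤ 6 is false
  commercial vehicle: no → false
  day ∈ {Fri, Mon, Tue, Wed}: Tue is in the set → true
  snow emergency in effect: yes → true
Combine:
[1] true OR true OR true = true
[2.2] NOT false = true
[2] false OR true = true
[3] false OR false OR true = true
[4.1] NOT true = false
[4] false OR true = true
[5.2] NOT false = true
[5] false OR true OR false = true
[6.1] NOT true = false
[6] false OR true = true
[7] true OR true OR false = true
[root] true AND true AND true AND true AND true AND true AND true = true
Overall: true → permitted

Permitted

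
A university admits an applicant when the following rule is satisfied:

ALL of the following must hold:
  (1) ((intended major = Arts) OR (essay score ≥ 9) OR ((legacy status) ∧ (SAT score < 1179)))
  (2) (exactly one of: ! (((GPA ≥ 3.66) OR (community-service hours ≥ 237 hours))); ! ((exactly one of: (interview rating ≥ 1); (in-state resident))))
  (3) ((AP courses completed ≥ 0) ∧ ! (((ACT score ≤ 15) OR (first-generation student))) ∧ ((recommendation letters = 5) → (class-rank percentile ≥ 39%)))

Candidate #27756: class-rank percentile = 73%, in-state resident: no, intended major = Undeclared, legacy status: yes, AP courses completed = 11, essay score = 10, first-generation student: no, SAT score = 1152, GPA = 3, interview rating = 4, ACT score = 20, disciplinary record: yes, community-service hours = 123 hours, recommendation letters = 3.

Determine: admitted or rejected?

Admitted

Atomic conditions:
  intended major = Arts: Undeclared == Arts is false
  essay score ≥ 9: 10 ≥ 9 is true
  legacy status: yes → true
  SAT score < 1179: 1152 < 1179 is true
  GPA ≥ 3.66: 3 ≥ 3.66 is false
  community-service hours ≥ 237 hours: 123 ≥ 237 is false
  interview rating ≥ 1: 4 ≥ 1 is true
  in-state resident: no → false
  AP courses completed ≥ 0: 11 ≥ 0 is true
  ACT score ≤ 15: 20 ≤ 15 is false
  first-generation student: no → false
  recommendation letters = 5: 3 == 5 is false
  class-rank percentile ≥ 39%: 73 ≥ 39 is true
Combine:
[1.3] true AND true = true
[1] false OR true OR true = true
[2.1.1] false OR false = false
[2.1] NOT false = true
[2.2.1] exactly-one(true, false) = true
[2.2] NOT true = false
[2] exactly-one(true, false) = true
[3.2.1] false OR false = false
[3.2] NOT false = true
[3.3] false → true (antecedent false ⇒ implication holds) = true
[3] true AND true AND true = true
[root] true AND true AND true = true
Overall: true → admitted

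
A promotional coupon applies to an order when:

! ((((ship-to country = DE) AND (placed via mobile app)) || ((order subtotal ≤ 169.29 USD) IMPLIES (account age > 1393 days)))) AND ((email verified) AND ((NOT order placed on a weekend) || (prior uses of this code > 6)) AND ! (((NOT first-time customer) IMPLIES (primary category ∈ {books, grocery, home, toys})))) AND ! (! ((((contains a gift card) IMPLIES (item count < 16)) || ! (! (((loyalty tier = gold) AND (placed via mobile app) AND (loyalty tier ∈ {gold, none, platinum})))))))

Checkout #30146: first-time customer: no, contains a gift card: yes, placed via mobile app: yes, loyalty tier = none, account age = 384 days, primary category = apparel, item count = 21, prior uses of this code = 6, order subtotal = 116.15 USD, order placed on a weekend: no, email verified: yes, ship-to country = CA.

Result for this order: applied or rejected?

Rejected

Atomic conditions:
  ship-to country = DE: CA == DE is false
  placed via mobile app: yes → true
  order subtotal ≤ 169.29 USD: 116.15 ≤ 169.29 is true
  account age > 1393 days: 384 > 1393 is false
  email verified: yes → true
  NOT order placed on a weekend: no → true
  prior uses of this code > 6: 6 > 6 is false
  NOT first-time customer: no → true
  primary category ∈ {books, grocery, home, toys}: apparel is not in the set → false
  contains a gift card: yes → true
  item count < 16: 21 < 16 is false
  loyalty tier = gold: none == gold is false
  loyalty tier ∈ {gold, none, platinum}: none is in the set → true
Combine:
[1.1.1] false AND true = false
[1.1.2] true → false = false
[1.1] false OR false = false
[1] NOT false = true
[2.2] true OR false = true
[2.3.1] true → false = false
[2.3] NOT false = true
[2] true AND true AND true = true
[3.1.1.1] true → false = false
[3.1.1.2.1.1] false AND true AND true = false
[3.1.1.2.1] NOT false = true
[3.1.1.2] NOT true = false
[3.1.1] false OR false = false
[3.1] NOT false = true
[3] NOT true = false
[root] true AND true AND false = false
Overall: false → rejected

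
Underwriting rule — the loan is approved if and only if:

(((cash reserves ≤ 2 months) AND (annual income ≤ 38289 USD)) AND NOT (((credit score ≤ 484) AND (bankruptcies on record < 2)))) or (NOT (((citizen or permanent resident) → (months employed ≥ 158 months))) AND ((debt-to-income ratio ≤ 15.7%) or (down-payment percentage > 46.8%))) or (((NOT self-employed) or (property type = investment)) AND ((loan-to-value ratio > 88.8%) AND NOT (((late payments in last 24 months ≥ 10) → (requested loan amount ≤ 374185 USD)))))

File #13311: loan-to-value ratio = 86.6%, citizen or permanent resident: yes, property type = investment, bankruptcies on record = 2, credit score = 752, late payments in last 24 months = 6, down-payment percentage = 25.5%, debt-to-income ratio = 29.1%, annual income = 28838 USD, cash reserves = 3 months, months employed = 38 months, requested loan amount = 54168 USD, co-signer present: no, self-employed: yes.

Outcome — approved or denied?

Denied

Atomic conditions:
  cash reserves ≤ 2 months: 3 ≤ 2 is false
  annual income ≤ 38289 USD: 28838 ≤ 38289 is true
  credit score ≤ 484: 752 ≤ 484 is false
  bankruptcies on record < 2: 2 < 2 is false
  citizen or permanent resident: yes → true
  months employed ≥ 158 months: 38 ≥ 158 is false
  debt-to-income ratio ≤ 15.7%: 29.1 ≤ 15.7 is false
  down-payment percentage > 46.8%: 25.5 > 46.8 is false
  NOT self-employed: yes → false
  property type = investment: investment == investment is true
  loan-to-value ratio > 88.8%: 86.6 > 88.8 is false
  late payments in last 24 months ≥ 10: 6 ≥ 10 is false
  requested loan amount ≤ 374185 USD: 54168 ≤ 374185 is true
Combine:
[1.1] false AND true = false
[1.2.1] false AND false = false
[1.2] NOT false = true
[1] false AND true = false
[2.1.1] true → false = false
[2.1] NOT false = true
[2.2] false OR false = false
[2] true AND false = false
[3.1] false OR true = true
[3.2.2.1] false → true (antecedent false ⇒ implication holds) = true
[3.2.2] NOT true = false
[3.2] false AND false = false
[3] true AND false = false
[root] false OR false OR false = false
Overall: false → denied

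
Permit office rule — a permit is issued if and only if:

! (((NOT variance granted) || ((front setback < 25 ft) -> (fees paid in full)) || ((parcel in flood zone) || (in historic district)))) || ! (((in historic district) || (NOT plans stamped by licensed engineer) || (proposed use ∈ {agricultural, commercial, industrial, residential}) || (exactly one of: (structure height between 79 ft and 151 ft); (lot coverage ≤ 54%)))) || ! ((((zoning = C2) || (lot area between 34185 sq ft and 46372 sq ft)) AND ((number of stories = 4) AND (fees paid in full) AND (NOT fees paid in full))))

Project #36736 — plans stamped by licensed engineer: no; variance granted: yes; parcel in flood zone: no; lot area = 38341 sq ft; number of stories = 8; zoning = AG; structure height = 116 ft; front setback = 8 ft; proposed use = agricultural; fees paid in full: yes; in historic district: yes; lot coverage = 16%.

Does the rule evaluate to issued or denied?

Atomic conditions:
  NOT variance granted: yes → false
  front setback < 25 ft: 8 < 25 is true
  fees paid in full: yes → true
  parcel in flood zone: no → false
  in historic district: yes → true
  NOT plans stamped by licensed engineer: no → true
  proposed use ∈ {agricultural, commercial, industrial, residential}: agricultural is in the set → true
  structure height between 79 ft and 151 ft: 116 in [79, 151] is true
  lot coverage ≤ 54%: 16 ≤ 54 is true
  zoning = C2: AG == C2 is false
  lot area between 34185 sq ft and 46372 sq ft: 38341 in [34185, 46372] is true
  number of stories = 4: 8 == 4 is false
  NOT fees paid in full: yes → false
Combine:
[1.1.2] true → true = true
[1.1.3] false OR true = true
[1.1] false OR true OR true = true
[1] NOT true = false
[2.1.4] exactly-one(true, true) = false
[2.1] true OR true OR true OR false = true
[2] NOT true = false
[3.1.1] false OR true = true
[3.1.2] false AND true AND false = false
[3.1] true AND false = false
[3] NOT false = true
[root] false OR false OR true = true
Overall: true → issued

Issued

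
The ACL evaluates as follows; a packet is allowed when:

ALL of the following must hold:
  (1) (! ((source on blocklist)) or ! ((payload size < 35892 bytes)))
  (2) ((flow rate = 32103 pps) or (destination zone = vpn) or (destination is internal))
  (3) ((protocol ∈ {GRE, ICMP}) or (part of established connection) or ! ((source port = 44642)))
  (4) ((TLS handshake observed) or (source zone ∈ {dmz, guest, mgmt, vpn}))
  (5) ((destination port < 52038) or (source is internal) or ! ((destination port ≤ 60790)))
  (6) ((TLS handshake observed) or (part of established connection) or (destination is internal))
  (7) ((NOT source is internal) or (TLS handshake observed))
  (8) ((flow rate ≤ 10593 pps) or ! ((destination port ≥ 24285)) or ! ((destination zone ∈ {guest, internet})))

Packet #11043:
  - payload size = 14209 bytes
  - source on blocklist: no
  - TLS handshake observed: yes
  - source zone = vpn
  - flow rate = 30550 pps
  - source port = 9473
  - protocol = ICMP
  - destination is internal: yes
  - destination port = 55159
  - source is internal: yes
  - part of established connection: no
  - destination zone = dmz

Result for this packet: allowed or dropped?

Atomic conditions:
  source on blocklist: no → false
  payload size < 35892 bytes: 14209 < 35892 is true
  flow rate = 32103 pps: 30550 == 32103 is false
  destination zone = vpn: dmz == vpn is false
  destination is internal: yes → true
  protocol ∈ {GRE, ICMP}: ICMP is in the set → true
  part of established connection: no → false
  source port = 44642: 9473 == 44642 is false
  TLS handshake observed: yes → true
  source zone ∈ {dmz, guest, mgmt, vpn}: vpn is in the set → true
  destination port < 52038: 55159 < 52038 is false
  source is internal: yes → true
  destination port ≤ 60790: 55159 ≤ 60790 is true
  NOT source is internal: yes → false
  flow rate ≤ 10593 pps: 30550 ≤ 10593 is false
  destination port ≥ 24285: 55159 ≥ 24285 is true
  destination zone ∈ {guest, internet}: dmz is not in the set → false
Combine:
[1.1] NOT false = true
[1.2] NOT true = false
[1] true OR false = true
[2] false OR false OR true = true
[3.3] NOT false = true
[3] true OR false OR true = true
[4] true OR true = true
[5.3] NOT true = false
[5] false OR true OR false = true
[6] true OR false OR true = true
[7] false OR true = true
[8.2] NOT true = false
[8.3] NOT false = true
[8] false OR false OR true = true
[root] true AND true AND true AND true AND true AND true AND true AND true = true
Overall: true → allowed

Allowed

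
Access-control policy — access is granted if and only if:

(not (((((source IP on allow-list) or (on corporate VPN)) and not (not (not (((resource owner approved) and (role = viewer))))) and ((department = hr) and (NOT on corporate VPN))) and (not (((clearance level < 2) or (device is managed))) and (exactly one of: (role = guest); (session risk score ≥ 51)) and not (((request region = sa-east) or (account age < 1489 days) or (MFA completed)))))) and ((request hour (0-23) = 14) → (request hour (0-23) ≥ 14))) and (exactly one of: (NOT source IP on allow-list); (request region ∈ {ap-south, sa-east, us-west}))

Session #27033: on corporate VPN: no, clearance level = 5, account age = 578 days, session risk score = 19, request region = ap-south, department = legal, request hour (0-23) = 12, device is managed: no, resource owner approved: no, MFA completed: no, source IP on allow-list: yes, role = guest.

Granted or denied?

Atomic conditions:
  source IP on allow-list: yes → true
  on corporate VPN: no → false
  resource owner approved: no → false
  role = viewer: guest == viewer is false
  department = hr: legal == hr is false
  NOT on corporate VPN: no → true
  clearance level < 2: 5 < 2 is false
  device is managed: no → false
  role = guest: guest == guest is true
  session risk score ≥ 51: 19 ≥ 51 is false
  request region = sa-east: ap-south == sa-east is false
  account age < 1489 days: 578 < 1489 is true
  MFA completed: no → false
  request hour (0-23) = 14: 12 == 14 is false
  request hour (0-23) ≥ 14: 12 ≥ 14 is false
  NOT source IP on allow-list: yes → false
  request region ∈ {ap-south, sa-east, us-west}: ap-south is in the set → true
Combine:
[1.1.1.1.1] true OR false = true
[1.1.1.1.2.1.1.1] false AND false = false
[1.1.1.1.2.1.1] NOT false = true
[1.1.1.1.2.1] NOT true = false
[1.1.1.1.2] NOT false = true
[1.1.1.1.3] false AND true = false
[1.1.1.1] true AND true AND false = false
[1.1.1.2.1.1] false OR false = false
[1.1.1.2.1] NOT false = true
[1.1.1.2.2] exactly-one(true, false) = true
[1.1.1.2.3.1] false OR true OR false = true
[1.1.1.2.3] NOT true = false
[1.1.1.2] true AND true AND false = false
[1.1.1] false AND false = false
[1.1] NOT false = true
[1.2] false → false (antecedent false ⇒ implication holds) = true
[1] true AND true = true
[2] exactly-one(false, true) = true
[root] true AND true = true
Overall: true → granted

Granted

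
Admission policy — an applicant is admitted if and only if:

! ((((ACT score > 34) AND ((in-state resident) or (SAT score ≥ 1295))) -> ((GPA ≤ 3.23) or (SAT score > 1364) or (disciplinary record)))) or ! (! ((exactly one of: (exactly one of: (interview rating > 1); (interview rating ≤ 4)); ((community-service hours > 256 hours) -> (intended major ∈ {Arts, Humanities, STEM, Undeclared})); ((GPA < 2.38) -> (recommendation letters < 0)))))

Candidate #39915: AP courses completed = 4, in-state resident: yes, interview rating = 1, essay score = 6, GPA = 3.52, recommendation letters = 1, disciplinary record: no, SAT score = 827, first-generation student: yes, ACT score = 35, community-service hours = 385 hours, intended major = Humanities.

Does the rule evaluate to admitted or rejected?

Atomic conditions:
  ACT score > 34: 35 > 34 is true
  in-state resident: yes → true
  SAT score ≥ 1295: 827 ≥ 1295 is false
  GPA ≤ 3.23: 3.52 ≤ 3.23 is false
  SAT score > 1364: 827 > 1364 is false
  disciplinary record: no → false
  interview rating > 1: 1 > 1 is false
  interview rating ≤ 4: 1 ≤ 4 is true
  community-service hours > 256 hours: 385 > 256 is true
  intended major ∈ {Arts, Humanities, STEM, Undeclared}: Humanities is in the set → true
  GPA < 2.38: 3.52 < 2.38 is false
  recommendation letters < 0: 1 < 0 is false
Combine:
[1.1.1.2] true OR false = true
[1.1.1] true AND true = true
[1.1.2] false OR false OR false = false
[1.1] true → false = false
[1] NOT false = true
[2.1.1.1] exactly-one(false, true) = true
[2.1.1.2] true → true = true
[2.1.1.3] false → false (antecedent false ⇒ implication holds) = true
[2.1.1] exactly-one(true, true, true) = false
[2.1] NOT false = true
[2] NOT true = false
[root] true OR false = true
Overall: true → admitted

Admitted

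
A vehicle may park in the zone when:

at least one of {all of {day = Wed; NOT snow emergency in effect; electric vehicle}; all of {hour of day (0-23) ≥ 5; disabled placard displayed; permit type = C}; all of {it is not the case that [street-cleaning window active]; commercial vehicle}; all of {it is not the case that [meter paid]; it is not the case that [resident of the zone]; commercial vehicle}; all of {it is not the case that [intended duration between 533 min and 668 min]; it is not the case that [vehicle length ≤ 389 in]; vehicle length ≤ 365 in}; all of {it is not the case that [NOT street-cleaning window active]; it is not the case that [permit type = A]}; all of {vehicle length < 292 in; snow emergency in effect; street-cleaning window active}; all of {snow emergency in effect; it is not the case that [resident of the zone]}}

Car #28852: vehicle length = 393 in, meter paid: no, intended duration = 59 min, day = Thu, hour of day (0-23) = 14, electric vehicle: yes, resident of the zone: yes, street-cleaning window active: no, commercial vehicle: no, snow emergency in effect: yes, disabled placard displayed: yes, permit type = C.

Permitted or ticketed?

Permitted

Atomic conditions:
  day = Wed: Thu == Wed is false
  NOT snow emergency in effect: yes → false
  electric vehicle: yes → true
  hour of day (0-23) ≥ 5: 14 ≥ 5 is true
  disabled placard displayed: yes → true
  permit type = C: C == C is true
  street-cleaning window active: no → false
  commercial vehicle: no → false
  meter paid: no → false
  resident of the zone: yes → true
  intended duration between 533 min and 668 min: 59 in [533, 668] is false
  vehicle length ≤ 389 in: 393 ≤ 389 is false
  vehicle length ≤ 365 in: 393 ≤ 365 is false
  NOT street-cleaning window active: no → true
  permit type = A: C == A is false
  vehicle length < 292 in: 393 < 292 is false
  snow emergency in effect: yes → true
Combine:
[1] false AND false AND true = false
[2] true AND true AND true = true
[3.1] NOT false = true
[3] true AND false = false
[4.1] NOT false = true
[4.2] NOT true = false
[4] true AND false AND false = false
[5.1] NOT false = true
[5.2] NOT false = true
[5] true AND true AND false = false
[6.1] NOT true = false
[6.2] NOT false = true
[6] false AND true = false
[7] false AND true AND false = false
[8.2] NOT true = false
[8] true AND false = false
[root] false OR true OR false OR false OR false OR false OR false OR false = true
Overall: true → permitted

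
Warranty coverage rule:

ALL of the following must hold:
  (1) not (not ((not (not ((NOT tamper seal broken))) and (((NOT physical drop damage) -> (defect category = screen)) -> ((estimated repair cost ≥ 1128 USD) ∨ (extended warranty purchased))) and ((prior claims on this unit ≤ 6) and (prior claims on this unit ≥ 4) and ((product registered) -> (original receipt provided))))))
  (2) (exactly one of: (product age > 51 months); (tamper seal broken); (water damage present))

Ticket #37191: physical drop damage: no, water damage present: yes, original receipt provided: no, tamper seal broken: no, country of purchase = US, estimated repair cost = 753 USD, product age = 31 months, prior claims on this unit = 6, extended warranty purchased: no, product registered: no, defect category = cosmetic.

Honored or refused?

Honored

Atomic conditions:
  NOT tamper seal broken: no → true
  NOT physical drop damage: no → true
  defect category = screen: cosmetic == screen is false
  estimated repair cost ≥ 1128 USD: 753 ≥ 1128 is false
  extended warranty purchased: no → false
  prior claims on this unit ≤ 6: 6 ≤ 6 is true
  prior claims on this unit ≥ 4: 6 ≥ 4 is true
  product registered: no → false
  original receipt provided: no → false
  product age > 51 months: 31 > 51 is false
  tamper seal broken: no → false
  water damage present: yes → true
Combine:
[1.1.1.1.1] NOT true = false
[1.1.1.1] NOT false = true
[1.1.1.2.1] true → false = false
[1.1.1.2.2] false OR false = false
[1.1.1.2] false → false (antecedent false ⇒ implication holds) = true
[1.1.1.3.3] false → false (antecedent false ⇒ implication holds) = true
[1.1.1.3] true AND true AND true = true
[1.1.1] true AND true AND true = true
[1.1] NOT true = false
[1] NOT false = true
[2] exactly-one(false, false, true) = true
[root] true AND true = true
Overall: true → honored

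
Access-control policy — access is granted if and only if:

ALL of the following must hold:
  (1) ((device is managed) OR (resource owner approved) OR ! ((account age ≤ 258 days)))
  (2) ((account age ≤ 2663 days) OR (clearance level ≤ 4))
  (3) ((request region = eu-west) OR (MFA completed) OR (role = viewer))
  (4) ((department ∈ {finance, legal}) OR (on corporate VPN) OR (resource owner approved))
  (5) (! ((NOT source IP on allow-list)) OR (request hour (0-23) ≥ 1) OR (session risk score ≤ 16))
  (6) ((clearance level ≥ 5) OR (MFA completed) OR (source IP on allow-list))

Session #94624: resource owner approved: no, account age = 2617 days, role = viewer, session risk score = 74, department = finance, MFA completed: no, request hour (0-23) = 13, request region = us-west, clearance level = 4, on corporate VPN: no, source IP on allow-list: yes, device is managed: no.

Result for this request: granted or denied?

Granted

Atomic conditions:
  device is managed: no → false
  resource owner approved: no → false
  account age ≤ 258 days: 2617 ≤ 258 is false
  account age ≤ 2663 days: 2617 ≤ 2663 is true
  clearance level ≤ 4: 4 ≤ 4 is true
  request region = eu-west: us-west == eu-west is false
  MFA completed: no → false
  role = viewer: viewer == viewer is true
  department ∈ {finance, legal}: finance is in the set → true
  on corporate VPN: no → false
  NOT source IP on allow-list: yes → false
  request hour (0-23) ≥ 1: 13 ≥ 1 is true
  session risk score ≤ 16: 74 ≤ 16 is false
  clearance level ≥ 5: 4 ≥ 5 is false
  source IP on allow-list: yes → true
Combine:
[1.3] NOT false = true
[1] false OR false OR true = true
[2] true OR true = true
[3] false OR false OR true = true
[4] true OR false OR false = true
[5.1] NOT false = true
[5] true OR true OR false = true
[6] false OR false OR true = true
[root] true AND true AND true AND true AND true AND true = true
Overall: true → granted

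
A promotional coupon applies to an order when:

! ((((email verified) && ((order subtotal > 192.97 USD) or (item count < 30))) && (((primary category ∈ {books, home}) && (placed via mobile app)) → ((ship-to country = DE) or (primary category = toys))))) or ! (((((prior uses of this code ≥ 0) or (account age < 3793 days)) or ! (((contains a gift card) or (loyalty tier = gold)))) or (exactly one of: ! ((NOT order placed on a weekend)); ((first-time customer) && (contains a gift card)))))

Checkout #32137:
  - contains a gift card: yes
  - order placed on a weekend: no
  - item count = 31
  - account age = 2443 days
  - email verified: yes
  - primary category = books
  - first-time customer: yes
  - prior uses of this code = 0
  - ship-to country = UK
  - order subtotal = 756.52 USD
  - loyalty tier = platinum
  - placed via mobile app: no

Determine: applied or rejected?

Rejected

Atomic conditions:
  email verified: yes → true
  order subtotal > 192.97 USD: 756.52 > 192.97 is true
  item count < 30: 31 < 30 is false
  primary category ∈ {books, home}: books is in the set → true
  placed via mobile app: no → false
  ship-to country = DE: UK == DE is false
  primary category = toys: books == toys is false
  prior uses of this code ≥ 0: 0 ≥ 0 is true
  account age < 3793 days: 2443 < 3793 is true
  contains a gift card: yes → true
  loyalty tier = gold: platinum == gold is false
  NOT order placed on a weekend: no → true
  first-time customer: yes → true
Combine:
[1.1.1.2] true OR false = true
[1.1.1] true AND true = true
[1.1.2.1] true AND false = false
[1.1.2.2] false OR false = false
[1.1.2] false → false (antecedent false ⇒ implication holds) = true
[1.1] true AND true = true
[1] NOT true = false
[2.1.1.1] true OR true = true
[2.1.1.2.1] true OR false = true
[2.1.1.2] NOT true = false
[2.1.1] true OR false = true
[2.1.2.1] NOT true = false
[2.1.2.2] true AND true = true
[2.1.2] exactly-one(false, true) = true
[2.1] true OR true = true
[2] NOT true = false
[root] false OR false = false
Overall: false → rejected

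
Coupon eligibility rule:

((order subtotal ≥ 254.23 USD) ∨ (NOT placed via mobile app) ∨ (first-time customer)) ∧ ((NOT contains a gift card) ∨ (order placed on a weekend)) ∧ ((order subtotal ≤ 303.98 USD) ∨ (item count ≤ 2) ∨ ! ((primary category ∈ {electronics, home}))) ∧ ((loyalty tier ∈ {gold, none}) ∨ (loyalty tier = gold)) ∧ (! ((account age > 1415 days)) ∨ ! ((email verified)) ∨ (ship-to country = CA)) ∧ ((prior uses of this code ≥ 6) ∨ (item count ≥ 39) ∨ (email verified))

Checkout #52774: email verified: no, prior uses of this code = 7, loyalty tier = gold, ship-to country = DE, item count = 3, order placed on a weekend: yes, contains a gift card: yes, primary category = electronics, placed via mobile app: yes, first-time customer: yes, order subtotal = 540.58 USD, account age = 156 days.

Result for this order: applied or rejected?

Atomic conditions:
  order subtotal ≥ 254.23 USD: 540.58 ≥ 254.23 is true
  NOT placed via mobile app: yes → false
  first-time customer: yes → true
  NOT contains a gift card: yes → false
  order placed on a weekend: yes → true
  order subtotal ≤ 303.98 USD: 540.58 ≤ 303.98 is false
  item count ≤ 2: 3 ≤ 2 is false
  primary category ∈ {electronics, home}: electronics is in the set → true
  loyalty tier ∈ {gold, none}: gold is in the set → true
  loyalty tier = gold: gold == gold is true
  account age > 1415 days: 156 > 1415 is false
  email verified: no → false
  ship-to country = CA: DE == CA is false
  prior uses of this code ≥ 6: 7 ≥ 6 is true
  item count ≥ 39: 3 ≥ 39 is false
Combine:
[1] true OR false OR true = true
[2] false OR true = true
[3.3] NOT true = false
[3] false OR false OR false = false
[4] true OR true = true
[5.1] NOT false = true
[5.2] NOT false = true
[5] true OR true OR false = true
[6] true OR false OR false = true
[root] true AND true AND false AND true AND true AND true = false
Overall: false → rejected

Rejected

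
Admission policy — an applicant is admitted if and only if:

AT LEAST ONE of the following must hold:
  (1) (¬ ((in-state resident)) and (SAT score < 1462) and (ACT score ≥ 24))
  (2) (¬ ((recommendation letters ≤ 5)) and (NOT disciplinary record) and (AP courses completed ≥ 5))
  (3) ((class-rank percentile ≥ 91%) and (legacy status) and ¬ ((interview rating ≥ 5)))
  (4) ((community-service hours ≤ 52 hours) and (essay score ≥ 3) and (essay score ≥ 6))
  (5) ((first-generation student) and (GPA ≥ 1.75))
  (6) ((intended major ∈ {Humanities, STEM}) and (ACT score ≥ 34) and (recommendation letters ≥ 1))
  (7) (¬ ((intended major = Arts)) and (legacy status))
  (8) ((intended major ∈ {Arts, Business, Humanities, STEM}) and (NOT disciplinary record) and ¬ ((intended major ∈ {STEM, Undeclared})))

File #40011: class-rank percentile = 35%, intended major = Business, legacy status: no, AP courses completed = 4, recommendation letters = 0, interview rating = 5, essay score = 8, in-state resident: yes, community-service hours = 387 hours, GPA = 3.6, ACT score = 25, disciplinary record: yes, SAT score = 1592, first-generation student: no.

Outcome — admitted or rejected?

Rejected

Atomic conditions:
  in-state resident: yes → true
  SAT score < 1462: 1592 < 1462 is false
  ACT score ≥ 24: 25 ≥ 24 is true
  recommendation letters ≤ 5: 0 ≤ 5 is true
  NOT disciplinary record: yes → false
  AP courses completed ≥ 5: 4 ≥ 5 is false
  class-rank percentile ≥ 91%: 35 ≥ 91 is false
  legacy status: no → false
  interview rating ≥ 5: 5 ≥ 5 is true
  community-service hours ≤ 52 hours: 387 ≤ 52 is false
  essay score ≥ 3: 8 ≥ 3 is true
  essay score ≥ 6: 8 ≥ 6 is true
  first-generation student: no → false
  GPA ≥ 1.75: 3.6 ≥ 1.75 is true
  intended major ∈ {Humanities, STEM}: Business is not in the set → false
  ACT score ≥ 34: 25 ≥ 34 is false
  recommendation letters ≥ 1: 0 ≥ 1 is false
  intended major = Arts: Business == Arts is false
  intended major ∈ {Arts, Business, Humanities, STEM}: Business is in the set → true
  intended major ∈ {STEM, Undeclared}: Business is not in the set → false
Combine:
[1.1] NOT true = false
[1] false AND false AND true = false
[2.1] NOT true = false
[2] false AND false AND false = false
[3.3] NOT true = false
[3] false AND false AND false = false
[4] false AND true AND true = false
[5] false AND true = false
[6] false AND false AND false = false
[7.1] NOT false = true
[7] true AND false = false
[8.3] NOT false = true
[8] true AND false AND true = false
[root] false OR false OR false OR false OR false OR false OR false OR false = false
Overall: false → rejected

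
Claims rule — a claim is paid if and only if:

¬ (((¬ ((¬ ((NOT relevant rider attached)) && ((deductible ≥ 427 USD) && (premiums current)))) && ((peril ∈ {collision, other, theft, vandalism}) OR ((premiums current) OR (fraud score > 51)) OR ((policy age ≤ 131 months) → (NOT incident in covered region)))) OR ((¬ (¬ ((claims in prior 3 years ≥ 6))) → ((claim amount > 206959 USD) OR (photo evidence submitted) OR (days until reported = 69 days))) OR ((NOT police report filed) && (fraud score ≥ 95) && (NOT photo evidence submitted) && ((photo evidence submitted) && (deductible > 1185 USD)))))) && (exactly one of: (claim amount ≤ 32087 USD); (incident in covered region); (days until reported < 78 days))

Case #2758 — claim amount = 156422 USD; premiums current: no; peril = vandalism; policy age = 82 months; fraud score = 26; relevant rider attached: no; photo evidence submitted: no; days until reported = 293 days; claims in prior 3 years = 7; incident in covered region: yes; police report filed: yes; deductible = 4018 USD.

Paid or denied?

Atomic conditions:
  NOT relevant rider attached: no → true
  deductible ≥ 427 USD: 4018 ≥ 427 is true
  premiums current: no → false
  peril ∈ {collision, other, theft, vandalism}: vandalism is in the set → true
  fraud score > 51: 26 > 51 is false
  policy age ≤ 131 months: 82 ≤ 131 is true
  NOT incident in covered region: yes → false
  claims in prior 3 years ≥ 6: 7 ≥ 6 is true
  claim amount > 206959 USD: 156422 > 206959 is false
  photo evidence submitted: no → false
  days until reported = 69 days: 293 == 69 is false
  NOT police report filed: yes → false
  fraud score ≥ 95: 26 ≥ 95 is false
  NOT photo evidence submitted: no → true
  deductible > 1185 USD: 4018 > 1185 is true
  claim amount ≤ 32087 USD: 156422 ≤ 32087 is false
  incident in covered region: yes → true
  days until reported < 78 days: 293 < 78 is false
Combine:
[1.1.1.1.1.1] NOT true = false
[1.1.1.1.1.2] true AND false = false
[1.1.1.1.1] false AND false = false
[1.1.1.1] NOT false = true
[1.1.1.2.2] false OR false = false
[1.1.1.2.3] true → false = false
[1.1.1.2] true OR false OR false = true
[1.1.1] true AND true = true
[1.1.2.1.1.1] NOT true = false
[1.1.2.1.1] NOT false = true
[1.1.2.1.2] false OR false OR false = false
[1.1.2.1] true → false = false
[1.1.2.2.4] false AND true = false
[1.1.2.2] false AND false AND true AND false = false
[1.1.2] false OR false = false
[1.1] true OR false = true
[1] NOT true = false
[2] exactly-one(false, true, false) = true
[root] false AND true = false
Overall: false → denied

Denied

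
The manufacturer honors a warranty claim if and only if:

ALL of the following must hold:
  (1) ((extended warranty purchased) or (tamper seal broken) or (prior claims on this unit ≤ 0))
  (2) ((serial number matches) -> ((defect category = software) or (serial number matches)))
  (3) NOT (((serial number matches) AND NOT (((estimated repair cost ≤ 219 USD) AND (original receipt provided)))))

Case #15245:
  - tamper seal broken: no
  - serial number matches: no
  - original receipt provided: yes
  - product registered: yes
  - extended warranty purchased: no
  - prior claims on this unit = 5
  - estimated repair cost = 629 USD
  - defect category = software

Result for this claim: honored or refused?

Atomic conditions:
  extended warranty purchased: no → false
  tamper seal broken: no → false
  prior claims on this unit ≤ 0: 5 ≤ 0 is false
  serial number matches: no → false
  defect category = software: software == software is true
  estimated repair cost ≤ 219 USD: 629 ≤ 219 is false
  original receipt provided: yes → true
Combine:
[1] false OR false OR false = false
[2.2] true OR false = true
[2] false → true (antecedent false ⇒ implication holds) = true
[3.1.2.1] false AND true = false
[3.1.2] NOT false = true
[3.1] false AND true = false
[3] NOT false = true
[root] false AND true AND true = false
Overall: false → refused

Refused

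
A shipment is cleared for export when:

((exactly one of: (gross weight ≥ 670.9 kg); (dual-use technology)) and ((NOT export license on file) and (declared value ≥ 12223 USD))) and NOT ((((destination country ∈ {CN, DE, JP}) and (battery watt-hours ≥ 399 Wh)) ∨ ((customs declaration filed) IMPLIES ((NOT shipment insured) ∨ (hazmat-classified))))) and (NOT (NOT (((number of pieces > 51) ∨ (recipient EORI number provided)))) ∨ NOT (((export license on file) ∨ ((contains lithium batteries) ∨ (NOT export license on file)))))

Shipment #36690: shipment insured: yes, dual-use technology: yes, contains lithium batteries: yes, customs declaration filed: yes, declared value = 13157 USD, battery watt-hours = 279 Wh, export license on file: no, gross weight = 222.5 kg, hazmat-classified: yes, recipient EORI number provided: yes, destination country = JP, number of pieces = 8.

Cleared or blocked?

Atomic conditions:
  gross weight ≥ 670.9 kg: 222.5 ≥ 670.9 is false
  dual-use technology: yes → true
  NOT export license on file: no → true
  declared value ≥ 12223 USD: 13157 ≥ 12223 is true
  destination country ∈ {CN, DE, JP}: JP is in the set → true
  battery watt-hours ≥ 399 Wh: 279 ≥ 399 is false
  customs declaration filed: yes → true
  NOT shipment insured: yes → false
  hazmat-classified: yes → true
  number of pieces > 51: 8 > 51 is false
  recipient EORI number provided: yes → true
  export license on file: no → false
  contains lithium batteries: yes → true
Combine:
[1.1] exactly-one(false, true) = true
[1.2] true AND true = true
[1] true AND true = true
[2.1.1] true AND false = false
[2.1.2.2] false OR true = true
[2.1.2] true → true = true
[2.1] false OR true = true
[2] NOT true = false
[3.1.1.1] false OR true = true
[3.1.1] NOT true = false
[3.1] NOT false = true
[3.2.1.2] true OR true = true
[3.2.1] false OR true = true
[3.2] NOT true = false
[3] true OR false = true
[root] true AND false AND true = false
Overall: false → blocked

Blocked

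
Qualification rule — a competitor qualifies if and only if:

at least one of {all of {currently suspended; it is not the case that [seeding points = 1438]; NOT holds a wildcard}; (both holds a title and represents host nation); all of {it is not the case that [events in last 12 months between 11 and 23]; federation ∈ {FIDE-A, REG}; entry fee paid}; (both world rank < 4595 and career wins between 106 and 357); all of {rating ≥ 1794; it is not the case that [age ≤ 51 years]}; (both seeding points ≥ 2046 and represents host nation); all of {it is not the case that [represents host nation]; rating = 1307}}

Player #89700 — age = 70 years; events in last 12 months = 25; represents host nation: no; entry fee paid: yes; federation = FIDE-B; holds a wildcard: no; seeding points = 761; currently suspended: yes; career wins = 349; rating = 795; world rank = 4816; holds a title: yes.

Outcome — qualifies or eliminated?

Qualifies

Atomic conditions:
  currently suspended: yes → true
  seeding points = 1438: 761 == 1438 is false
  NOT holds a wildcard: no → true
  holds a title: yes → true
  represents host nation: no → false
  events in last 12 months between 11 and 23: 25 in [11, 23] is false
  federation ∈ {FIDE-A, REG}: FIDE-B is not in the set → false
  entry fee paid: yes → true
  world rank < 4595: 4816 < 4595 is false
  career wins between 106 and 357: 349 in [106, 357] is true
  rating ≥ 1794: 795 ≥ 1794 is false
  age ≤ 51 years: 70 ≤ 51 is false
  seeding points ≥ 2046: 761 ≥ 2046 is false
  rating = 1307: 795 == 1307 is false
Combine:
[1.2] NOT false = true
[1] true AND true AND true = true
[2] true AND false = false
[3.1] NOT false = true
[3] true AND false AND true = false
[4] false AND true = false
[5.2] NOT false = true
[5] false AND true = false
[6] false AND false = false
[7.1] NOT false = true
[7] true AND false = false
[root] true OR false OR false OR false OR false OR false OR false = true
Overall: true → qualifies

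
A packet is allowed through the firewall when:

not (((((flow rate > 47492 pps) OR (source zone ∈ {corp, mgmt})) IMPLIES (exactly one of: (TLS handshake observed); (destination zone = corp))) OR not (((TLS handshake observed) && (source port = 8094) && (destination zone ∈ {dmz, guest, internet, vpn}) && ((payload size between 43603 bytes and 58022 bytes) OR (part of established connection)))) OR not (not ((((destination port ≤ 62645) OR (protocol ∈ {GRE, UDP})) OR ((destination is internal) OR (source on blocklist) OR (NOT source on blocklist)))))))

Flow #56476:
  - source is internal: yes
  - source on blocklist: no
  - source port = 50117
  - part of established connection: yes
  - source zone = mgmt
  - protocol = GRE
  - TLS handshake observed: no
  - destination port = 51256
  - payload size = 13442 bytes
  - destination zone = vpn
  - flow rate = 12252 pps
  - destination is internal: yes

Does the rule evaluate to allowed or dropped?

Dropped

Atomic conditions:
  flow rate > 47492 pps: 12252 > 47492 is false
  source zone ∈ {corp, mgmt}: mgmt is in the set → true
  TLS handshake observed: no → false
  destination zone = corp: vpn == corp is false
  source port = 8094: 50117 == 8094 is false
  destination zone ∈ {dmz, guest, internet, vpn}: vpn is in the set → true
  payload size between 43603 bytes and 58022 bytes: 13442 in [43603, 58022] is false
  part of established connection: yes → true
  destination port ≤ 62645: 51256 ≤ 62645 is true
  protocol ∈ {GRE, UDP}: GRE is in the set → true
  destination is internal: yes → true
  source on blocklist: no → false
  NOT source on blocklist: no → true
Combine:
[1.1.1] false OR true = true
[1.1.2] exactly-one(false, false) = false
[1.1] true → false = false
[1.2.1.4] false OR true = true
[1.2.1] false AND false AND true AND true = false
[1.2] NOT false = true
[1.3.1.1.1] true OR true = true
[1.3.1.1.2] true OR false OR true = true
[1.3.1.1] true OR true = true
[1.3.1] NOT true = false
[1.3] NOT false = true
[1] false OR true OR true = true
[root] NOT true = false
Overall: false → dropped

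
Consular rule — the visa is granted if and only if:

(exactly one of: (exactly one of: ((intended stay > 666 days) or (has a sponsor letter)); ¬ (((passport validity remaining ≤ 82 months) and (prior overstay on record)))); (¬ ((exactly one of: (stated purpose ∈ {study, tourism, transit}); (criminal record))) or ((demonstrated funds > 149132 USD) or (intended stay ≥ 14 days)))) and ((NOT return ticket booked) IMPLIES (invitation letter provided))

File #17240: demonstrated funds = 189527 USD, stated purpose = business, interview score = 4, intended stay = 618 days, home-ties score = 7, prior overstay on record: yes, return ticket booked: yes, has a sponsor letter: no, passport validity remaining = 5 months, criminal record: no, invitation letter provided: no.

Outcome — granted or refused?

Atomic conditions:
  intended stay > 666 days: 618 > 666 is false
  has a sponsor letter: no → false
  passport validity remaining ≤ 82 months: 5 ≤ 82 is true
  prior overstay on record: yes → true
  stated purpose ∈ {study, tourism, transit}: business is not in the set → false
  criminal record: no → false
  demonstrated funds > 149132 USD: 189527 > 149132 is true
  intended stay ≥ 14 days: 618 ≥ 14 is true
  NOT return ticket booked: yes → false
  invitation letter provided: no → false
Combine:
[1.1.1] false OR false = false
[1.1.2.1] true AND true = true
[1.1.2] NOT true = false
[1.1] exactly-one(false, false) = false
[1.2.1.1] exactly-one(false, false) = false
[1.2.1] NOT false = true
[1.2.2] true OR true = true
[1.2] true OR true = true
[1] exactly-one(false, true) = true
[2] false → false (antecedent false ⇒ implication holds) = true
[root] true AND true = true
Overall: true → granted

Granted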